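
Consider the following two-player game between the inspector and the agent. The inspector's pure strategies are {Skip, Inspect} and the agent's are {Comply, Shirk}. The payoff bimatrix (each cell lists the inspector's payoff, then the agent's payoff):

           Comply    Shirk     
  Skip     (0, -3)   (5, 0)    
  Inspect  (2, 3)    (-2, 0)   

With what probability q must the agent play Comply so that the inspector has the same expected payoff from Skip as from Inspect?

Set the inspector's expected payoff from Skip equal to that from Inspect:
  the inspector's expected payoff from Skip: q·0 + (1−q)·5 = -5q + 5
  the inspector's expected payoff from Inspect: q·2 + (1−q)·(-2) = 4q - 2
  -5q + 5 = 4q - 2  ⇒  -9q = -7  ⇒  q = 7/9.

q = 7/9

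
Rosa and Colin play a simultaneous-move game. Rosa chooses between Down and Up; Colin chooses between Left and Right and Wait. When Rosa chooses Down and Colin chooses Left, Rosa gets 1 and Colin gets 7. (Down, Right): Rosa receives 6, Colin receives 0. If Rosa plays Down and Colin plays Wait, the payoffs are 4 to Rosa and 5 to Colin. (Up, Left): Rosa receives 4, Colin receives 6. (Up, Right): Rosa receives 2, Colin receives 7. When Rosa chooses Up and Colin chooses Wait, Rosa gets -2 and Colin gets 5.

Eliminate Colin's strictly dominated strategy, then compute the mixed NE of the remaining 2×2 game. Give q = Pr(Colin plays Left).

q = 4/7

Colin's strategy Wait is strictly dominated by Left: 7 > 5 and 6 > 5. Eliminate Wait.
In a mixed equilibrium Rosa is indifferent between Down and Up; this condition fixes q.
  Rosa's payoff to Down: q·1 + (1−q)·6 = -5q + 6
  Rosa's payoff to Up: q·4 + (1−q)·2 = 2q + 2
  -5q + 6 = 2q + 2  ⇒  -7q = -4  ⇒  q = 4/7.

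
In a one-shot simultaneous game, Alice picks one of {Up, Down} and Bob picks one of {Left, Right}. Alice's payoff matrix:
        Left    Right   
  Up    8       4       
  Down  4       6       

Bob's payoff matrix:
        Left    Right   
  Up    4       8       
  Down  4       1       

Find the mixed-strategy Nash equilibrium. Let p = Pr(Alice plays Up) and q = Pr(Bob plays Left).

Set Bob's expected payoff from Left equal to that from Right:
  Bob's payoff from Left: p·4 + (1−p)·4 = 4
  Bob's payoff from Right: p·8 + (1−p)·1 = 7p + 1
  4 = 7p + 1  ⇒  -7p = -3  ⇒  p = 3/7.
Alice's indifference between Up and Down determines Bob's mixing probability q:
  Alice's payoff from Up: q·8 + (1−q)·4 = 4q + 4
  Alice's payoff from Down: q·4 + (1−q)·6 = -2q + 6
  4q + 4 = -2q + 6  ⇒  6q = 2  ⇒  q = 1/3.

p = 3/7, q = 1/3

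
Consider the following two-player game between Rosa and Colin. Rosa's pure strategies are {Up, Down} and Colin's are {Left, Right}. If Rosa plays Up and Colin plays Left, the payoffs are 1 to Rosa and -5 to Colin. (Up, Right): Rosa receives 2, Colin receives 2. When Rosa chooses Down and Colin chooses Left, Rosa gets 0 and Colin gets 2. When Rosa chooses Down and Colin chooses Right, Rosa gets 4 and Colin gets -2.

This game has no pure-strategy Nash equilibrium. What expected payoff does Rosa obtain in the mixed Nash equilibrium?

4/3

In a mixed equilibrium Rosa is indifferent between Up and Down; this condition fixes q.
  Rosa's expected payoff from Up: q·1 + (1−q)·2 = -q + 2
  Rosa's expected payoff from Down: q·0 + (1−q)·4 = -4q + 4
  -q + 2 = -4q + 4  ⇒  3q = 2  ⇒  q = 2/3.
At equilibrium Rosa is indifferent across rows, so Rosa's payoff equals the payoff from Up: (2/3)·1 + (1/3)·2 = 4/3.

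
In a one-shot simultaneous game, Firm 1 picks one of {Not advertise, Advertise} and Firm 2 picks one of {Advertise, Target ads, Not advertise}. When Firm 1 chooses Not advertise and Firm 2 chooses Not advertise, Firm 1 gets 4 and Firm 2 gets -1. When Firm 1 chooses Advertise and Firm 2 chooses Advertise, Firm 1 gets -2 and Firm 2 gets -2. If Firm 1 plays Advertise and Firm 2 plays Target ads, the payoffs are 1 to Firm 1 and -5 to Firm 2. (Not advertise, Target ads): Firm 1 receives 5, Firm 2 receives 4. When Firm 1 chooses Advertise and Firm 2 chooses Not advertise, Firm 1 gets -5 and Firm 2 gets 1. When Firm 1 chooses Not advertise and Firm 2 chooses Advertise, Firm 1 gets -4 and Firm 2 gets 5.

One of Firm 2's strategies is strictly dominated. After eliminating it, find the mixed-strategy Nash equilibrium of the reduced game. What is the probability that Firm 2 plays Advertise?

q = 9/11

Firm 2's strategy Target ads is strictly dominated by Advertise: 5 > 4 and -2 > -5. Eliminate Target ads.
In a mixed equilibrium Firm 1 is indifferent between Not advertise and Advertise; this condition fixes q.
  Firm 1's payoff to Not advertise: q·(-4) + (1−q)·4 = -8q + 4
  Firm 1's payoff to Advertise: q·(-2) + (1−q)·(-5) = 3q - 5
  -8q + 4 = 3q - 5  ⇒  -11q = -9  ⇒  q = 9/11.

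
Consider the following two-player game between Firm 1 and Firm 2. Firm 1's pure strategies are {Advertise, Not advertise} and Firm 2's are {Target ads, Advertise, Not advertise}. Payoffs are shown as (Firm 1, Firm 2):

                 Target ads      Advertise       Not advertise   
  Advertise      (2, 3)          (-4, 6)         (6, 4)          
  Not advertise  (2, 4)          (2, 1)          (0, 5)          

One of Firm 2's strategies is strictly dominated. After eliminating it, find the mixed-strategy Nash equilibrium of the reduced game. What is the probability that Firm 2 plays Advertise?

q = 1/2

Firm 2's strategy Target ads is strictly dominated by Not advertise: 4 > 3 and 5 > 4. Eliminate Target ads.
For Firm 1 to be willing to mix, Firm 1 must be indifferent between Advertise and Not advertise, which pins down Firm 2's mix.
  Firm 1's payoff to Advertise: q·(-4) + (1−q)·6 = -10q + 6
  Firm 1's payoff to Not advertise: q·2 + (1−q)·0 = 2q
  -10q + 6 = 2q  ⇒  -12q = -6  ⇒  q = 1/2.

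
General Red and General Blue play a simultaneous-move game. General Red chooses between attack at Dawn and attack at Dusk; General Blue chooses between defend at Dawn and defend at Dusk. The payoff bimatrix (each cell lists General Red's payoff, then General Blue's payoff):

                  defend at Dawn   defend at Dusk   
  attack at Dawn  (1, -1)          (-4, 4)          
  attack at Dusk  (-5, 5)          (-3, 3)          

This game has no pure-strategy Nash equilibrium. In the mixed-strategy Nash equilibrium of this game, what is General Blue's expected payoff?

23/7

General Red's mix must leave General Blue indifferent between defend at Dawn and defend at Dusk.
  General Blue's payoff from defend at Dawn: p·(-1) + (1−p)·5 = -6p + 5
  General Blue's payoff from defend at Dusk: p·4 + (1−p)·3 = p + 3
  -6p + 5 = p + 3  ⇒  -7p = -2  ⇒  p = 2/7.
At equilibrium General Blue is indifferent across columns, so General Blue's payoff equals the payoff from defend at Dawn: (2/7)·(-1) + (5/7)·5 = 23/7.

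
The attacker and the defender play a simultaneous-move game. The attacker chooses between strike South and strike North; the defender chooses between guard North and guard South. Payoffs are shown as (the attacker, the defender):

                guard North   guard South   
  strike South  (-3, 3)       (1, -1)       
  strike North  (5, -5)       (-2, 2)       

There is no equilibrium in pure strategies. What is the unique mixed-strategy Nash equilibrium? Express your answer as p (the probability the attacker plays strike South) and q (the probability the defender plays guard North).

For the defender to be willing to mix, the defender must be indifferent between guard North and guard South, which pins down the attacker's mix.
  the defender's payoff to guard North: p·3 + (1−p)·(-5) = 8p - 5
  the defender's payoff to guard South: p·(-1) + (1−p)·2 = -3p + 2
  8p - 5 = -3p + 2  ⇒  11p = 7  ⇒  p = 7/11.
For the attacker to be willing to mix, the attacker must be indifferent between strike South and strike North, which pins down the defender's mix.
  the attacker's expected payoff from strike South: q·(-3) + (1−q)·1 = -4q + 1
  the attacker's expected payoff from strike North: q·5 + (1−q)·(-2) = 7q - 2
  -4q + 1 = 7q - 2  ⇒  -11q = -3  ⇒  q = 3/11.

p = 7/11, q = 3/11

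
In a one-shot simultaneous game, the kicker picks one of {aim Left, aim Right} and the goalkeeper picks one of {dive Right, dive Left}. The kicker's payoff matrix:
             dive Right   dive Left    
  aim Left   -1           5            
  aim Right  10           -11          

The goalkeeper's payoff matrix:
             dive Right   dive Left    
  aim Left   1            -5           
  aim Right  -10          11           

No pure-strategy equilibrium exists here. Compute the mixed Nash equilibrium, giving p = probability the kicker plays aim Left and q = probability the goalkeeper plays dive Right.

p = 7/9, q = 16/27

In a mixed equilibrium the goalkeeper is indifferent between dive Right and dive Left; this condition fixes p.
  the goalkeeper's expected payoff from dive Right: p·1 + (1−p)·(-10) = 11p - 10
  the goalkeeper's expected payoff from dive Left: p·(-5) + (1−p)·11 = -16p + 11
  11p - 10 = -16p + 11  ⇒  27p = 21  ⇒  p = 7/9.
For the kicker to be willing to mix, the kicker must be indifferent between aim Left and aim Right, which pins down the goalkeeper's mix.
  the kicker's payoff from aim Left: q·(-1) + (1−q)·5 = -6q + 5
  the kicker's payoff from aim Right: q·10 + (1−q)·(-11) = 21q - 11
  -6q + 5 = 21q - 11  ⇒  -27q = -16  ⇒  q = 16/27.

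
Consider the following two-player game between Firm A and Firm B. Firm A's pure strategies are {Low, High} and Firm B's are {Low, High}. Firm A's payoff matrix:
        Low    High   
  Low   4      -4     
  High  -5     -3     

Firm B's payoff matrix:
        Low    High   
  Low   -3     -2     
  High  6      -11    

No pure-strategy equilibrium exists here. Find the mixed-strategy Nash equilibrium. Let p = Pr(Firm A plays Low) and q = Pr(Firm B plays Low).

Firm B's indifference between Low and High determines Firm A's mixing probability p:
  Firm B's payoff from Low: p·(-3) + (1−p)·6 = -9p + 6
  Firm B's payoff from High: p·(-2) + (1−p)·(-11) = 9p - 11
  -9p + 6 = 9p - 11  ⇒  -18p = -17  ⇒  p = 17/18.
For Firm A to be willing to mix, Firm A must be indifferent between Low and High, which pins down Firm B's mix.
  Firm A's payoff to Low: q·4 + (1−q)·(-4) = 8q - 4
  Firm A's payoff to High: q·(-5) + (1−q)·(-3) = -2q - 3
  8q - 4 = -2q - 3  ⇒  10q = 1  ⇒  q = 1/10.

p = 17/18, q = 1/10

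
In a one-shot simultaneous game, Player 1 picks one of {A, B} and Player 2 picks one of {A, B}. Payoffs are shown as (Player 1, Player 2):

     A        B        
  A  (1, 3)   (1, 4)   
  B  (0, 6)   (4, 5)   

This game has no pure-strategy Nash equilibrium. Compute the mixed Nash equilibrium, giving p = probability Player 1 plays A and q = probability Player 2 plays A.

p = 1/2, q = 3/4

Player 2's indifference between A and B determines Player 1's mixing probability p:
  Player 2's expected payoff from A: p·3 + (1−p)·6 = -3p + 6
  Player 2's expected payoff from B: p·4 + (1−p)·5 = -p + 5
  -3p + 6 = -p + 5  ⇒  -2p = -1  ⇒  p = 1/2.
In a mixed equilibrium Player 1 is indifferent between A and B; this condition fixes q.
  Player 1's payoff from A: q·1 + (1−q)·1 = 1
  Player 1's payoff from B: q·0 + (1−q)·4 = -4q + 4
  1 = -4q + 4  ⇒  4q = 3  ⇒  q = 3/4.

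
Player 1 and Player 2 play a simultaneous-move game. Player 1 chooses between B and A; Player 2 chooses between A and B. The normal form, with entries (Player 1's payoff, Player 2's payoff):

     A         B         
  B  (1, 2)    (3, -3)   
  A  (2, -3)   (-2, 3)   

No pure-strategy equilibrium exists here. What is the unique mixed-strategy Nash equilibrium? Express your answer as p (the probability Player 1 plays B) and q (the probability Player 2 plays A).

p = 6/11, q = 5/6

In a mixed equilibrium Player 2 is indifferent between A and B; this condition fixes p.
  Player 2's payoff from A: p·2 + (1−p)·(-3) = 5p - 3
  Player 2's payoff from B: p·(-3) + (1−p)·3 = -6p + 3
  5p - 3 = -6p + 3  ⇒  11p = 6  ⇒  p = 6/11.
Player 2's mix must leave Player 1 indifferent between B and A.
  Player 1's expected payoff from B: q·1 + (1−q)·3 = -2q + 3
  Player 1's expected payoff from A: q·2 + (1−q)·(-2) = 4q - 2
  -2q + 3 = 4q - 2  ⇒  -6q = -5  ⇒  q = 5/6.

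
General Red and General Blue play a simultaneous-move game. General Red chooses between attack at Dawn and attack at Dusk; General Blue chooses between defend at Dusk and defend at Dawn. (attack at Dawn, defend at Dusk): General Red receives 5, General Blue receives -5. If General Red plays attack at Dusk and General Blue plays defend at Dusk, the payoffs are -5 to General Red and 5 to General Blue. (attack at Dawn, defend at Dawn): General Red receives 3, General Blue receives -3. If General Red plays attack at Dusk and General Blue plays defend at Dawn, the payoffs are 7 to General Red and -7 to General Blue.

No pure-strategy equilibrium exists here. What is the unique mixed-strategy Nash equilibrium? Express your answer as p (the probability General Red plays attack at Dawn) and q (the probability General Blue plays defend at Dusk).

p = 6/7, q = 2/7

In a mixed equilibrium General Blue is indifferent between defend at Dusk and defend at Dawn; this condition fixes p.
  General Blue's payoff from defend at Dusk: p·(-5) + (1−p)·5 = -10p + 5
  General Blue's payoff from defend at Dawn: p·(-3) + (1−p)·(-7) = 4p - 7
  -10p + 5 = 4p - 7  ⇒  -14p = -12  ⇒  p = 6/7.
In a mixed equilibrium General Red is indifferent between attack at Dawn and attack at Dusk; this condition fixes q.
  General Red's payoff from attack at Dawn: q·5 + (1−q)·3 = 2q + 3
  General Red's payoff from attack at Dusk: q·(-5) + (1−q)·7 = -12q + 7
  2q + 3 = -12q + 7  ⇒  14q = 4  ⇒  q = 2/7.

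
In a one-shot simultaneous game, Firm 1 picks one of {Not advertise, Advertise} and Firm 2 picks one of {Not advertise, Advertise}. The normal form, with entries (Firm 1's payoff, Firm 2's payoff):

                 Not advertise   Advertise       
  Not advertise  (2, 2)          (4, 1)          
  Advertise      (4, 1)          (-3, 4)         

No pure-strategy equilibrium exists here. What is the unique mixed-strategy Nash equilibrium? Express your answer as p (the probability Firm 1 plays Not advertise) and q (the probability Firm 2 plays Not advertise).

Firm 2's indifference between Not advertise and Advertise determines Firm 1's mixing probability p:
  Firm 2's payoff to Not advertise: p·2 + (1−p)·1 = p + 1
  Firm 2's payoff to Advertise: p·1 + (1−p)·4 = -3p + 4
  p + 1 = -3p + 4  ⇒  4p = 3  ⇒  p = 3/4.
In a mixed equilibrium Firm 1 is indifferent between Not advertise and Advertise; this condition fixes q.
  Firm 1's expected payoff from Not advertise: q·2 + (1−q)·4 = -2q + 4
  Firm 1's expected payoff from Advertise: q·4 + (1−q)·(-3) = 7q - 3
  -2q + 4 = 7q - 3  ⇒  -9q = -7  ⇒  q = 7/9.

p = 3/4, q = 7/9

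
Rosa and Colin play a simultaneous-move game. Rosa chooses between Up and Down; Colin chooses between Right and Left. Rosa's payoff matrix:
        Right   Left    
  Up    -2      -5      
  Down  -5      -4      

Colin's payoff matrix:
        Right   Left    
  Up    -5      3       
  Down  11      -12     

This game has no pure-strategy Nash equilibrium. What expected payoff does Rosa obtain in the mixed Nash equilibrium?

-17/4

In a mixed equilibrium Rosa is indifferent between Up and Down; this condition fixes q.
  Rosa's expected payoff from Up: q·(-2) + (1−q)·(-5) = 3q - 5
  Rosa's expected payoff from Down: q·(-5) + (1−q)·(-4) = -q - 4
  3q - 5 = -q - 4  ⇒  4q = 1  ⇒  q = 1/4.
At equilibrium Rosa is indifferent across rows, so Rosa's payoff equals the payoff from Up: (1/4)·(-2) + (3/4)·(-5) = -17/4.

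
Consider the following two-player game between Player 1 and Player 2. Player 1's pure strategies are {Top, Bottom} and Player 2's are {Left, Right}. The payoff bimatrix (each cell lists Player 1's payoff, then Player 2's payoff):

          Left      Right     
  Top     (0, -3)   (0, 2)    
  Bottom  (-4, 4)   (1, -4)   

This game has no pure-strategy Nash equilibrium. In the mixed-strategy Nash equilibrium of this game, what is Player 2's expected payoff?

In a mixed equilibrium Player 2 is indifferent between Left and Right; this condition fixes p.
  Player 2's payoff from Left: p·(-3) + (1−p)·4 = -7p + 4
  Player 2's payoff from Right: p·2 + (1−p)·(-4) = 6p - 4
  -7p + 4 = 6p - 4  ⇒  -13p = -8  ⇒  p = 8/13.
At equilibrium Player 2 is indifferent across columns, so Player 2's payoff equals the payoff from Left: (8/13)·(-3) + (5/13)·4 = -4/13.

-4/13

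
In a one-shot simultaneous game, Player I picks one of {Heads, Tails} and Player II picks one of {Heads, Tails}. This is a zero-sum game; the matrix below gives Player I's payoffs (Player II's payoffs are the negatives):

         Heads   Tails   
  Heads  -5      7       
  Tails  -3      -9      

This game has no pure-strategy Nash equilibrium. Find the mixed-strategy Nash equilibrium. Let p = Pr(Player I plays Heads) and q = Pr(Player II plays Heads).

p = 1/3, q = 8/9

Player I's mix must leave Player II indifferent between Heads and Tails.
  Player II's payoff from Heads: p·5 + (1−p)·3 = 2p + 3
  Player II's payoff from Tails: p·(-7) + (1−p)·9 = -16p + 9
  2p + 3 = -16p + 9  ⇒  18p = 6  ⇒  p = 1/3.
For Player I to be willing to mix, Player I must be indifferent between Heads and Tails, which pins down Player II's mix.
  Player I's expected payoff from Heads: q·(-5) + (1−q)·7 = -12q + 7
  Player I's expected payoff from Tails: q·(-3) + (1−q)·(-9) = 6q - 9
  -12q + 7 = 6q - 9  ⇒  -18q = -16  ⇒  q = 8/9.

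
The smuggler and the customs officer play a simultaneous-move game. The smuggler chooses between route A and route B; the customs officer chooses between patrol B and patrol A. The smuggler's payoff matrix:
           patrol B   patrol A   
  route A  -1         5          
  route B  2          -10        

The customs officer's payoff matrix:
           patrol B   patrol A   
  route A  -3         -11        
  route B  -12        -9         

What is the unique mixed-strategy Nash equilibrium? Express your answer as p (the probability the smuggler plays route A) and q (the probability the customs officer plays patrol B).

For the customs officer to be willing to mix, the customs officer must be indifferent between patrol B and patrol A, which pins down the smuggler's mix.
  the customs officer's expected payoff from patrol B: p·(-3) + (1−p)·(-12) = 9p - 12
  the customs officer's expected payoff from patrol A: p·(-11) + (1−p)·(-9) = -2p - 9
  9p - 12 = -2p - 9  ⇒  11p = 3  ⇒  p = 3/11.
Set the smuggler's expected payoff from route A equal to that from route B:
  the smuggler's payoff to route A: q·(-1) + (1−q)·5 = -6q + 5
  the smuggler's payoff to route B: q·2 + (1−q)·(-10) = 12q - 10
  -6q + 5 = 12q - 10  ⇒  -18q = -15  ⇒  q = 5/6.

p = 3/11, q = 5/6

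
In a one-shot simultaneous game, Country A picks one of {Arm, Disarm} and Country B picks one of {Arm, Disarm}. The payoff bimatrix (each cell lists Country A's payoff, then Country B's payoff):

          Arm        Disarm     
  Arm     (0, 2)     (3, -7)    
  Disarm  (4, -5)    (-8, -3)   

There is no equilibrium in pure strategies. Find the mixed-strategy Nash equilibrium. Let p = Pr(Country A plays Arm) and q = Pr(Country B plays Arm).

p = 2/11, q = 11/15

Country A's mix must leave Country B indifferent between Arm and Disarm.
  Country B's expected payoff from Arm: p·2 + (1−p)·(-5) = 7p - 5
  Country B's expected payoff from Disarm: p·(-7) + (1−p)·(-3) = -4p - 3
  7p - 5 = -4p - 3  ⇒  11p = 2  ⇒  p = 2/11.
For Country A to be willing to mix, Country A must be indifferent between Arm and Disarm, which pins down Country B's mix.
  Country A's payoff from Arm: q·0 + (1−q)·3 = -3q + 3
  Country A's payoff from Disarm: q·4 + (1−q)·(-8) = 12q - 8
  -3q + 3 = 12q - 8  ⇒  -15q = -11  ⇒  q = 11/15.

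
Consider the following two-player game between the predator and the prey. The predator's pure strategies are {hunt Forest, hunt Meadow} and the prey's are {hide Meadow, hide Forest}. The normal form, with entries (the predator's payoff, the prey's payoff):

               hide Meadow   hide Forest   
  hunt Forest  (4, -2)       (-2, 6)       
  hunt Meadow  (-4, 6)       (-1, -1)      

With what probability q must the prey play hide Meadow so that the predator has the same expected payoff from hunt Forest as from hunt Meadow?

In a mixed equilibrium the predator is indifferent between hunt Forest and hunt Meadow; this condition fixes q.
  the predator's payoff to hunt Forest: q·4 + (1−q)·(-2) = 6q - 2
  the predator's payoff to hunt Meadow: q·(-4) + (1−q)·(-1) = -3q - 1
  6q - 2 = -3q - 1  ⇒  9q = 1  ⇒  q = 1/9.

q = 1/9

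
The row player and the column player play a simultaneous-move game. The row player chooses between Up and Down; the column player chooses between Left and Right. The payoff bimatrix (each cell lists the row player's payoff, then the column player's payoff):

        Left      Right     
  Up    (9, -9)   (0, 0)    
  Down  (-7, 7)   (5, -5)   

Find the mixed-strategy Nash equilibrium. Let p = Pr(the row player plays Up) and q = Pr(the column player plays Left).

p = 4/7, q = 5/21

In a mixed equilibrium the column player is indifferent between Left and Right; this condition fixes p.
  the column player's payoff to Left: p·(-9) + (1−p)·7 = -16p + 7
  the column player's payoff to Right: p·0 + (1−p)·(-5) = 5p - 5
  -16p + 7 = 5p - 5  ⇒  -21p = -12  ⇒  p = 4/7.
The row player's indifference between Up and Down determines the column player's mixing probability q:
  the row player's payoff to Up: q·9 + (1−q)·0 = 9q
  the row player's payoff to Down: q·(-7) + (1−q)·5 = -12q + 5
  9q = -12q + 5  ⇒  21q = 5  ⇒  q = 5/21.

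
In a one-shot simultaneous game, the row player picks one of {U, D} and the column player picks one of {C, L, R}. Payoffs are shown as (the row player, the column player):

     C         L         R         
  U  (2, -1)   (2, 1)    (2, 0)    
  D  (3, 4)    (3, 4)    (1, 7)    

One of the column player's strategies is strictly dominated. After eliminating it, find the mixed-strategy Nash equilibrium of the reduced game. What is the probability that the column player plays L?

The column player's strategy C is strictly dominated by R: 0 > -1 and 7 > 4. Eliminate C.
The column player's mix must leave the row player indifferent between U and D.
  the row player's expected payoff from U: q·2 + (1−q)·2 = 2
  the row player's expected payoff from D: q·3 + (1−q)·1 = 2q + 1
  2 = 2q + 1  ⇒  -2q = -1  ⇒  q = 1/2.

q = 1/2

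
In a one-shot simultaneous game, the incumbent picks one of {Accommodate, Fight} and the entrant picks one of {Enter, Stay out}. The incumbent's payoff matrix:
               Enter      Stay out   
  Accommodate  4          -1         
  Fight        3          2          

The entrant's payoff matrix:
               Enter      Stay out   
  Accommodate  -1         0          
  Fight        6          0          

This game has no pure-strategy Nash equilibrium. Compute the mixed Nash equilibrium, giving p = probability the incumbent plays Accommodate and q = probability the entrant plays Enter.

The incumbent's mix must leave the entrant indifferent between Enter and Stay out.
  the entrant's payoff to Enter: p·(-1) + (1−p)·6 = -7p + 6
  the entrant's payoff to Stay out: p·0 + (1−p)·0 = 0
  -7p + 6 = 0  ⇒  -7p = -6  ⇒  p = 6/7.
The incumbent's indifference between Accommodate and Fight determines the entrant's mixing probability q:
  the incumbent's payoff to Accommodate: q·4 + (1−q)·(-1) = 5q - 1
  the incumbent's payoff to Fight: q·3 + (1−q)·2 = q + 2
  5q - 1 = q + 2  ⇒  4q = 3  ⇒  q = 3/4.

p = 6/7, q = 3/4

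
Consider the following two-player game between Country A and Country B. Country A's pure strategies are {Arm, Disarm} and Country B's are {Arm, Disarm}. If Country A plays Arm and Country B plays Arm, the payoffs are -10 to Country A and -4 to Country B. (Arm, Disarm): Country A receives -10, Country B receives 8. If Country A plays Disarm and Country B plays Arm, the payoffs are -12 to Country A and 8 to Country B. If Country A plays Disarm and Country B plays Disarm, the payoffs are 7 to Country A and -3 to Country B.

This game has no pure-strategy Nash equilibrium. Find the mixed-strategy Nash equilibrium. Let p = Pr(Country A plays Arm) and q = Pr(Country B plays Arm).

Set Country B's expected payoff from Arm equal to that from Disarm:
  Country B's payoff from Arm: p·(-4) + (1−p)·8 = -12p + 8
  Country B's payoff from Disarm: p·8 + (1−p)·(-3) = 11p - 3
  -12p + 8 = 11p - 3  ⇒  -23p = -11  ⇒  p = 11/23.
Country B's mix must leave Country A indifferent between Arm and Disarm.
  Country A's payoff from Arm: q·(-10) + (1−q)·(-10) = -10
  Country A's payoff from Disarm: q·(-12) + (1−q)·7 = -19q + 7
  -10 = -19q + 7  ⇒  19q = 17  ⇒  q = 17/19.

p = 11/23, q = 17/19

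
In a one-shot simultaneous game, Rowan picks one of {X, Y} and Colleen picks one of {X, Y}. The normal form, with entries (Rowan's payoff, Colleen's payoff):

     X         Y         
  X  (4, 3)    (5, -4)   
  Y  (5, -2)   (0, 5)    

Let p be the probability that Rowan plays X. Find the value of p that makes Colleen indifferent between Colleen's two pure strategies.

Rowan's mix must leave Colleen indifferent between X and Y.
  Colleen's payoff from X: p·3 + (1−p)·(-2) = 5p - 2
  Colleen's payoff from Y: p·(-4) + (1−p)·5 = -9p + 5
  5p - 2 = -9p + 5  ⇒  14p = 7  ⇒  p = 1/2.

p = 1/2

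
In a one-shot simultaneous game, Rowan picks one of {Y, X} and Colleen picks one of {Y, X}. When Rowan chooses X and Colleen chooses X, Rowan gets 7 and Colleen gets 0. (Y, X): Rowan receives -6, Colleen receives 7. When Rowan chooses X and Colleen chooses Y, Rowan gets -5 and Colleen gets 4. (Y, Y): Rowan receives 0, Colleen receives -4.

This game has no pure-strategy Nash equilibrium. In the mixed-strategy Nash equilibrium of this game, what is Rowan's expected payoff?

-5/3

In a mixed equilibrium Rowan is indifferent between Y and X; this condition fixes q.
  Rowan's payoff from Y: q·0 + (1−q)·(-6) = 6q - 6
  Rowan's payoff from X: q·(-5) + (1−q)·7 = -12q + 7
  6q - 6 = -12q + 7  ⇒  18q = 13  ⇒  q = 13/18.
At equilibrium Rowan is indifferent across rows, so Rowan's payoff equals the payoff from Y: (13/18)·0 + (5/18)·(-6) = -5/3.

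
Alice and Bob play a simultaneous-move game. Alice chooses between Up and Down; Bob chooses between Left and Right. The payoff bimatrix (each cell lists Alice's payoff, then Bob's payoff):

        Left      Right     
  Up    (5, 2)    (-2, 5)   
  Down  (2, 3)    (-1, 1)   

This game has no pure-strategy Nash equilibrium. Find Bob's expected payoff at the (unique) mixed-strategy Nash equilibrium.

13/5

Alice's mix must leave Bob indifferent between Left and Right.
  Bob's payoff from Left: p·2 + (1−p)·3 = -p + 3
  Bob's payoff from Right: p·5 + (1−p)·1 = 4p + 1
  -p + 3 = 4p + 1  ⇒  -5p = -2  ⇒  p = 2/5.
At equilibrium Bob is indifferent across columns, so Bob's payoff equals the payoff from Left: (2/5)·2 + (3/5)·3 = 13/5.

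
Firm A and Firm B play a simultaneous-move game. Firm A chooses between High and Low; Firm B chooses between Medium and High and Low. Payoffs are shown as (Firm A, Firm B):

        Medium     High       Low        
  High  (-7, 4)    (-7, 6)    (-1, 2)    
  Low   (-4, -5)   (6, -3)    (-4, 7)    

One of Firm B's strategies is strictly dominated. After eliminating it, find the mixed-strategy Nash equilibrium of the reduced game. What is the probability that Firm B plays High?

Firm B's strategy Medium is strictly dominated by High: 6 > 4 and -3 > -5. Eliminate Medium.
Firm A's indifference between High and Low determines Firm B's mixing probability q:
  Firm A's payoff to High: q·(-7) + (1−q)·(-1) = -6q - 1
  Firm A's payoff to Low: q·6 + (1−q)·(-4) = 10q - 4
  -6q - 1 = 10q - 4  ⇒  -16q = -3  ⇒  q = 3/16.

q = 3/16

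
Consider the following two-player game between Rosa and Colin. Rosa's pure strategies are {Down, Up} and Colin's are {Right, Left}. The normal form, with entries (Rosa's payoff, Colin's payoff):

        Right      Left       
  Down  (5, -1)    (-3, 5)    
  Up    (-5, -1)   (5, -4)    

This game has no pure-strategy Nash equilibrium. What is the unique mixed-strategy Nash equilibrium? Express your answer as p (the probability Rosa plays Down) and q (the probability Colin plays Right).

p = 1/3, q = 4/9

For Colin to be willing to mix, Colin must be indifferent between Right and Left, which pins down Rosa's mix.
  Colin's payoff from Right: p·(-1) + (1−p)·(-1) = -1
  Colin's payoff from Left: p·5 + (1−p)·(-4) = 9p - 4
  -1 = 9p - 4  ⇒  -9p = -3  ⇒  p = 1/3.
Rosa's indifference between Down and Up determines Colin's mixing probability q:
  Rosa's payoff from Down: q·5 + (1−q)·(-3) = 8q - 3
  Rosa's payoff from Up: q·(-5) + (1−q)·5 = -10q + 5
  8q - 3 = -10q + 5  ⇒  18q = 8  ⇒  q = 4/9.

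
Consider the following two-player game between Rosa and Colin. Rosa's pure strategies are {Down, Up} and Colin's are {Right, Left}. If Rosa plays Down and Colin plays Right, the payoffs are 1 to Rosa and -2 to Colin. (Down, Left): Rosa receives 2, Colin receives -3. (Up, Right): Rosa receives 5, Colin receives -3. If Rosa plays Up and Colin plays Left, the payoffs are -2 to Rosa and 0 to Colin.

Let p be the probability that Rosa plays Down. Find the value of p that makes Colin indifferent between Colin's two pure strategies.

Set Colin's expected payoff from Right equal to that from Left:
  Colin's expected payoff from Right: p·(-2) + (1−p)·(-3) = p - 3
  Colin's expected payoff from Left: p·(-3) + (1−p)·0 = -3p
  p - 3 = -3p  ⇒  4p = 3  ⇒  p = 3/4.

p = 3/4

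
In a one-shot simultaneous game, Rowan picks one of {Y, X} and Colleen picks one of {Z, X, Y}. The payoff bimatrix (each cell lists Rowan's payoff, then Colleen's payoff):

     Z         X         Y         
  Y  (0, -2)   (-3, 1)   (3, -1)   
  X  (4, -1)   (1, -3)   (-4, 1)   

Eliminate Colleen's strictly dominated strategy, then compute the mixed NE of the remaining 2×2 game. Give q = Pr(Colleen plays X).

Colleen's strategy Z is strictly dominated by Y: -1 > -2 and 1 > -1. Eliminate Z.
Set Rowan's expected payoff from Y equal to that from X:
  Rowan's expected payoff from Y: q·(-3) + (1−q)·3 = -6q + 3
  Rowan's expected payoff from X: q·1 + (1−q)·(-4) = 5q - 4
  -6q + 3 = 5q - 4  ⇒  -11q = -7  ⇒  q = 7/11.

q = 7/11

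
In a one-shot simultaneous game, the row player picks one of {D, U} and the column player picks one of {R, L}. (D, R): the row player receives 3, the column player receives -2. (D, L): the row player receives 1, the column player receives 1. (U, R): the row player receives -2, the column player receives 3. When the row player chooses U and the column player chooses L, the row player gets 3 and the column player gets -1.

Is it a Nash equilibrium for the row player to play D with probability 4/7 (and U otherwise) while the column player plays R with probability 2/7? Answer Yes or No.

Yes

Check the column player's indifference given the row player's mix p = 4/7:
  payoff from R = 1/7; payoff from L = 1/7 — equal.
Check the row player's indifference given the column player's mix q = 2/7:
  payoff from D = 11/7; payoff from U = 11/7 — equal.
Both players are indifferent, so neither can profitably deviate.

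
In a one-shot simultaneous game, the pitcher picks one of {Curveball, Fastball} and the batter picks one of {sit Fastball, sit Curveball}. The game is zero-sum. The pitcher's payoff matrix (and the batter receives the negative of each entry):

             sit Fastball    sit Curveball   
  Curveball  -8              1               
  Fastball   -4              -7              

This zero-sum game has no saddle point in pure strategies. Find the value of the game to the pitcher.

The pitcher's indifference between Curveball and Fastball determines the batter's mixing probability q:
  the pitcher's payoff from Curveball: q·(-8) + (1−q)·1 = -9q + 1
  the pitcher's payoff from Fastball: q·(-4) + (1−q)·(-7) = 3q - 7
  -9q + 1 = 3q - 7  ⇒  -12q = -8  ⇒  q = 2/3.
The value is the pitcher's expected payoff against this mix (using Curveball): (2/3)·(-8) + (1/3)·1 = -5.

v = -5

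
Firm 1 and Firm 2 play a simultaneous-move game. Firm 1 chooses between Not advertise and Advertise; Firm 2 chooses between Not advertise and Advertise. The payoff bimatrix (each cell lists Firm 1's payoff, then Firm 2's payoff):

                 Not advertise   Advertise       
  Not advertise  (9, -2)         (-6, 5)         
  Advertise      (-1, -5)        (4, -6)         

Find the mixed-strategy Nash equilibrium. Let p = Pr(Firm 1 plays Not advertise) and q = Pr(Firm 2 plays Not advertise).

Set Firm 2's expected payoff from Not advertise equal to that from Advertise:
  Firm 2's expected payoff from Not advertise: p·(-2) + (1−p)·(-5) = 3p - 5
  Firm 2's expected payoff from Advertise: p·5 + (1−p)·(-6) = 11p - 6
  3p - 5 = 11p - 6  ⇒  -8p = -1  ⇒  p = 1/8.
Firm 1's indifference between Not advertise and Advertise determines Firm 2's mixing probability q:
  Firm 1's expected payoff from Not advertise: q·9 + (1−q)·(-6) = 15q - 6
  Firm 1's expected payoff from Advertise: q·(-1) + (1−q)·4 = -5q + 4
  15q - 6 = -5q + 4  ⇒  20q = 10  ⇒  q = 1/2.

p = 1/8, q = 1/2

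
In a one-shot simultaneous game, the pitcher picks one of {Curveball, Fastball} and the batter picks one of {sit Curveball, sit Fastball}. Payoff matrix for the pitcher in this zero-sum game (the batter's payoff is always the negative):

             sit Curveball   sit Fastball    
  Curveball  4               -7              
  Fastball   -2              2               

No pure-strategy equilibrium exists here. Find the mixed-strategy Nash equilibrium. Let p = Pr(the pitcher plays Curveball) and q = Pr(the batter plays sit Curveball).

p = 4/15, q = 3/5

In a mixed equilibrium the batter is indifferent between sit Curveball and sit Fastball; this condition fixes p.
  the batter's payoff from sit Curveball: p·(-4) + (1−p)·2 = -6p + 2
  the batter's payoff from sit Fastball: p·7 + (1−p)·(-2) = 9p - 2
  -6p + 2 = 9p - 2  ⇒  -15p = -4  ⇒  p = 4/15.
The pitcher's indifference between Curveball and Fastball determines the batter's mixing probability q:
  the pitcher's payoff to Curveball: q·4 + (1−q)·(-7) = 11q - 7
  the pitcher's payoff to Fastball: q·(-2) + (1−q)·2 = -4q + 2
  11q - 7 = -4q + 2  ⇒  15q = 9  ⇒  q = 3/5.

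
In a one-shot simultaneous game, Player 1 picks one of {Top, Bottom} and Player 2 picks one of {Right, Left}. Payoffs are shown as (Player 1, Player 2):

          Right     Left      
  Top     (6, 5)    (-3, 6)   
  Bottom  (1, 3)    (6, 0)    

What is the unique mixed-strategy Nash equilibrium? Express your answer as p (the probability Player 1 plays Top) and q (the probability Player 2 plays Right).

Player 1's mix must leave Player 2 indifferent between Right and Left.
  Player 2's payoff from Right: p·5 + (1−p)·3 = 2p + 3
  Player 2's payoff from Left: p·6 + (1−p)·0 = 6p
  2p + 3 = 6p  ⇒  -4p = -3  ⇒  p = 3/4.
Player 2's mix must leave Player 1 indifferent between Top and Bottom.
  Player 1's payoff to Top: q·6 + (1−q)·(-3) = 9q - 3
  Player 1's payoff to Bottom: q·1 + (1−q)·6 = -5q + 6
  9q - 3 = -5q + 6  ⇒  14q = 9  ⇒  q = 9/14.

p = 3/4, q = 9/14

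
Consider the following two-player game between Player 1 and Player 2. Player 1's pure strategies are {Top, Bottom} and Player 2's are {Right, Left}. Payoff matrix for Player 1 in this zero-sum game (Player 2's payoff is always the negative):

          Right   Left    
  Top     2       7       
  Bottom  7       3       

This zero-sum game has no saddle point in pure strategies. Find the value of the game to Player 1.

Player 2's mix must leave Player 1 indifferent between Top and Bottom.
  Player 1's payoff from Top: q·2 + (1−q)·7 = -5q + 7
  Player 1's payoff from Bottom: q·7 + (1−q)·3 = 4q + 3
  -5q + 7 = 4q + 3  ⇒  -9q = -4  ⇒  q = 4/9.
The value is Player 1's expected payoff against this mix (using Top): (4/9)·2 + (5/9)·7 = 43/9.

v = 43/9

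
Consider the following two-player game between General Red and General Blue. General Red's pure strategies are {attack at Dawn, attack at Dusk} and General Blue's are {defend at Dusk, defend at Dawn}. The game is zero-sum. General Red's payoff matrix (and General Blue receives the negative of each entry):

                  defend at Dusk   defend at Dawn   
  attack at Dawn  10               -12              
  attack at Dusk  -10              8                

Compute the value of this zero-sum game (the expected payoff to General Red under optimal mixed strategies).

v = -1

Set General Red's expected payoff from attack at Dawn equal to that from attack at Dusk:
  General Red's payoff to attack at Dawn: q·10 + (1−q)·(-12) = 22q - 12
  General Red's payoff to attack at Dusk: q·(-10) + (1−q)·8 = -18q + 8
  22q - 12 = -18q + 8  ⇒  40q = 20  ⇒  q = 1/2.
The value is General Red's expected payoff against this mix (using attack at Dawn): (1/2)·10 + (1/2)·(-12) = -1.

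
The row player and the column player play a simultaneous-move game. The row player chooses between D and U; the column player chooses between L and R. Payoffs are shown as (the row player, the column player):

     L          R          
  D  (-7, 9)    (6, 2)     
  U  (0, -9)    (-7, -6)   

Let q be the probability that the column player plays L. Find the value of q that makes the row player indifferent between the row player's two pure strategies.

q = 13/20

Set the row player's expected payoff from D equal to that from U:
  the row player's expected payoff from D: q·(-7) + (1−q)·6 = -13q + 6
  the row player's expected payoff from U: q·0 + (1−q)·(-7) = 7q - 7
  -13q + 6 = 7q - 7  ⇒  -20q = -13  ⇒  q = 13/20.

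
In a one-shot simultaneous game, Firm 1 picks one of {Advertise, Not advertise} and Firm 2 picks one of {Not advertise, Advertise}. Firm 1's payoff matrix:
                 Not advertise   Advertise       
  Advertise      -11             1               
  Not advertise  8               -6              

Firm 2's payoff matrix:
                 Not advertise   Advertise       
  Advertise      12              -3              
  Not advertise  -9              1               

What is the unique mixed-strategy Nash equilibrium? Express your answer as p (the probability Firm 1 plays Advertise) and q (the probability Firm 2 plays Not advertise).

p = 2/5, q = 7/26

For Firm 2 to be willing to mix, Firm 2 must be indifferent between Not advertise and Advertise, which pins down Firm 1's mix.
  Firm 2's payoff from Not advertise: p·12 + (1−p)·(-9) = 21p - 9
  Firm 2's payoff from Advertise: p·(-3) + (1−p)·1 = -4p + 1
  21p - 9 = -4p + 1  ⇒  25p = 10  ⇒  p = 2/5.
Set Firm 1's expected payoff from Advertise equal to that from Not advertise:
  Firm 1's payoff to Advertise: q·(-11) + (1−q)·1 = -12q + 1
  Firm 1's payoff to Not advertise: q·8 + (1−q)·(-6) = 14q - 6
  -12q + 1 = 14q - 6  ⇒  -26q = -7  ⇒  q = 7/26.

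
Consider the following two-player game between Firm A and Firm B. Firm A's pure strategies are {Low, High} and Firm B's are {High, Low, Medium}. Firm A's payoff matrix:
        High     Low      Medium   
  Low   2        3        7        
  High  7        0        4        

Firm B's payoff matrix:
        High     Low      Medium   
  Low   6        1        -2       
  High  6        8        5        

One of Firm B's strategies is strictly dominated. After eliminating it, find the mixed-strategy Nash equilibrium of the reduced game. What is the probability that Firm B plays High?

Firm B's strategy Medium is strictly dominated by Low: 1 > -2 and 8 > 5. Eliminate Medium.
Firm A's indifference between Low and High determines Firm B's mixing probability q:
  Firm A's payoff from Low: q·2 + (1−q)·3 = -q + 3
  Firm A's payoff from High: q·7 + (1−q)·0 = 7q
  -q + 3 = 7q  ⇒  -8q = -3  ⇒  q = 3/8.

q = 3/8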